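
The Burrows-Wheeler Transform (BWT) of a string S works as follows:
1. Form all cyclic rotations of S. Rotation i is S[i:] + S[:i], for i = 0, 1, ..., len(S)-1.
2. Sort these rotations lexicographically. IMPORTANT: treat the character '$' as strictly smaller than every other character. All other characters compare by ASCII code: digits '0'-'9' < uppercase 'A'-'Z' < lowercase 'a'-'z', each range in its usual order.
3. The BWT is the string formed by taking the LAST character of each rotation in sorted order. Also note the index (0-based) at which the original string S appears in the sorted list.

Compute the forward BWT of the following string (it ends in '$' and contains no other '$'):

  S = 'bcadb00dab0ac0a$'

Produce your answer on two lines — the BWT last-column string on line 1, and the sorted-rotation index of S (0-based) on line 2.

Answer: abcb00d0cda$ab0a
11

Derivation:
All 16 rotations (rotation i = S[i:]+S[:i]):
  rot[0] = bcadb00dab0ac0a$
  rot[1] = cadb00dab0ac0a$b
  rot[2] = adb00dab0ac0a$bc
  rot[3] = db00dab0ac0a$bca
  rot[4] = b00dab0ac0a$bcad
  rot[5] = 00dab0ac0a$bcadb
  rot[6] = 0dab0ac0a$bcadb0
  rot[7] = dab0ac0a$bcadb00
  rot[8] = ab0ac0a$bcadb00d
  rot[9] = b0ac0a$bcadb00da
  rot[10] = 0ac0a$bcadb00dab
  rot[11] = ac0a$bcadb00dab0
  rot[12] = c0a$bcadb00dab0a
  rot[13] = 0a$bcadb00dab0ac
  rot[14] = a$bcadb00dab0ac0
  rot[15] = $bcadb00dab0ac0a
Sorted (with $ < everything):
  sorted[0] = $bcadb00dab0ac0a  (last char: 'a')
  sorted[1] = 00dab0ac0a$bcadb  (last char: 'b')
  sorted[2] = 0a$bcadb00dab0ac  (last char: 'c')
  sorted[3] = 0ac0a$bcadb00dab  (last char: 'b')
  sorted[4] = 0dab0ac0a$bcadb0  (last char: '0')
  sorted[5] = a$bcadb00dab0ac0  (last char: '0')
  sorted[6] = ab0ac0a$bcadb00d  (last char: 'd')
  sorted[7] = ac0a$bcadb00dab0  (last char: '0')
  sorted[8] = adb00dab0ac0a$bc  (last char: 'c')
  sorted[9] = b00dab0ac0a$bcad  (last char: 'd')
  sorted[10] = b0ac0a$bcadb00da  (last char: 'a')
  sorted[11] = bcadb00dab0ac0a$  (last char: '$')
  sorted[12] = c0a$bcadb00dab0a  (last char: 'a')
  sorted[13] = cadb00dab0ac0a$b  (last char: 'b')
  sorted[14] = dab0ac0a$bcadb00  (last char: '0')
  sorted[15] = db00dab0ac0a$bca  (last char: 'a')
Last column: abcb00d0cda$ab0a
Original string S is at sorted index 11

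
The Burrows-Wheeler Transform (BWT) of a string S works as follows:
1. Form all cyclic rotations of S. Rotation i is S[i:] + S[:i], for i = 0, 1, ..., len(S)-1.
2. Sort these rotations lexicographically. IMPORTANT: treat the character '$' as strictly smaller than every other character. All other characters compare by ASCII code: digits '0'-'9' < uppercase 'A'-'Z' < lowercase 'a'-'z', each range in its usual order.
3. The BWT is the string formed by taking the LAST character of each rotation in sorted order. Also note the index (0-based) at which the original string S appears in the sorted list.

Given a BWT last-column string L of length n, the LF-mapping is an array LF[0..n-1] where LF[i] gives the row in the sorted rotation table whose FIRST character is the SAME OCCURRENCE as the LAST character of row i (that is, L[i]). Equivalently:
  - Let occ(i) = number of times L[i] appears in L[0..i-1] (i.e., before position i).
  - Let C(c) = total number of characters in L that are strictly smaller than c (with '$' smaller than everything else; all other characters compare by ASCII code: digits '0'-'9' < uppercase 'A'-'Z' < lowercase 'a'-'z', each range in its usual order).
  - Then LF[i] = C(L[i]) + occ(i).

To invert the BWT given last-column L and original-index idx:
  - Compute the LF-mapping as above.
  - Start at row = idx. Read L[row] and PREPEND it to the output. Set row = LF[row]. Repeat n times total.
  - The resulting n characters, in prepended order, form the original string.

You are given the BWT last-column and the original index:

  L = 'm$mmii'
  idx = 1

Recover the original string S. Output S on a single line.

Answer: imimm$

Derivation:
LF mapping: 3 0 4 5 1 2
Walk LF starting at row 1, prepending L[row]:
  step 1: row=1, L[1]='$', prepend. Next row=LF[1]=0
  step 2: row=0, L[0]='m', prepend. Next row=LF[0]=3
  step 3: row=3, L[3]='m', prepend. Next row=LF[3]=5
  step 4: row=5, L[5]='i', prepend. Next row=LF[5]=2
  step 5: row=2, L[2]='m', prepend. Next row=LF[2]=4
  step 6: row=4, L[4]='i', prepend. Next row=LF[4]=1
Reversed output: imimm$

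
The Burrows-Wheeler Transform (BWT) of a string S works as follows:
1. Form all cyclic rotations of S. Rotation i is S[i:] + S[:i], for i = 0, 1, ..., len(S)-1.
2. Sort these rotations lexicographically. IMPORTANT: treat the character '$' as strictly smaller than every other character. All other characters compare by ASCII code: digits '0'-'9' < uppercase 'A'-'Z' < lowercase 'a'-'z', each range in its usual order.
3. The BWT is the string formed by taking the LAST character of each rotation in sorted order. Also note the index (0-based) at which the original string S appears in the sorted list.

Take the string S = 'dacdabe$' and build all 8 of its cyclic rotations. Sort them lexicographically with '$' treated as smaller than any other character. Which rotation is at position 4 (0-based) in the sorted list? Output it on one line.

All 8 rotations (rotation i = S[i:]+S[:i]):
  rot[0] = dacdabe$
  rot[1] = acdabe$d
  rot[2] = cdabe$da
  rot[3] = dabe$dac
  rot[4] = abe$dacd
  rot[5] = be$dacda
  rot[6] = e$dacdab
  rot[7] = $dacdabe
Sorted (with $ < everything):
  sorted[0] = $dacdabe
  sorted[1] = abe$dacd
  sorted[2] = acdabe$d
  sorted[3] = be$dacda
  sorted[4] = cdabe$da
  sorted[5] = dabe$dac
  sorted[6] = dacdabe$
  sorted[7] = e$dacdab
sorted[4] = cdabe$da

Answer: cdabe$da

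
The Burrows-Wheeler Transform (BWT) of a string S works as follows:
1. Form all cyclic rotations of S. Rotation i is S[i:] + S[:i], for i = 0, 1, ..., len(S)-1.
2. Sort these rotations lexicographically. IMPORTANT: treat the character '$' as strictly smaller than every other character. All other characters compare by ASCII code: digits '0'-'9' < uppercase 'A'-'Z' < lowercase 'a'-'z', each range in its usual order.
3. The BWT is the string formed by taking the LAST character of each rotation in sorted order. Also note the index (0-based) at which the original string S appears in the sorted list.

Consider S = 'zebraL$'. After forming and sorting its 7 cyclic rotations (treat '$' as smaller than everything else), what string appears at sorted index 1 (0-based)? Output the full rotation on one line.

Answer: L$zebra

Derivation:
All 7 rotations (rotation i = S[i:]+S[:i]):
  rot[0] = zebraL$
  rot[1] = ebraL$z
  rot[2] = braL$ze
  rot[3] = raL$zeb
  rot[4] = aL$zebr
  rot[5] = L$zebra
  rot[6] = $zebraL
Sorted (with $ < everything):
  sorted[0] = $zebraL
  sorted[1] = L$zebra
  sorted[2] = aL$zebr
  sorted[3] = braL$ze
  sorted[4] = ebraL$z
  sorted[5] = raL$zeb
  sorted[6] = zebraL$
sorted[1] = L$zebra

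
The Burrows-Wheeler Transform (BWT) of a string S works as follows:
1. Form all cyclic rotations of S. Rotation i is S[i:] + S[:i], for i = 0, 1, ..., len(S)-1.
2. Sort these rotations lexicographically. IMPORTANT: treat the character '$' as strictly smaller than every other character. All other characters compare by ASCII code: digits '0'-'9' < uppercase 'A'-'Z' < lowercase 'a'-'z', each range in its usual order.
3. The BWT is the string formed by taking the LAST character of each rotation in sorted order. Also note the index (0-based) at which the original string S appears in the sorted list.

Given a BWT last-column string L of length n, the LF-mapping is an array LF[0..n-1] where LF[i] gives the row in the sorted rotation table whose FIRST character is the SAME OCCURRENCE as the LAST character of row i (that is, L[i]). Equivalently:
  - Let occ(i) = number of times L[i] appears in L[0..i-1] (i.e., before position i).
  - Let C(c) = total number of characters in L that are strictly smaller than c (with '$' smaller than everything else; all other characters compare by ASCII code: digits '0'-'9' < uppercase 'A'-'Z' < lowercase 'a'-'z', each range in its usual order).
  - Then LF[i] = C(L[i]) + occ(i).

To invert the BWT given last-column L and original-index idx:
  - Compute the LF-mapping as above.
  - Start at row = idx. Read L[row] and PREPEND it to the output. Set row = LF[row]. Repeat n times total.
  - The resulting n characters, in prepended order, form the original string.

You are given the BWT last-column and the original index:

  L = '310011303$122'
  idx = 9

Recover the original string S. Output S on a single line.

LF mapping: 10 4 1 2 5 6 11 3 12 0 7 8 9
Walk LF starting at row 9, prepending L[row]:
  step 1: row=9, L[9]='$', prepend. Next row=LF[9]=0
  step 2: row=0, L[0]='3', prepend. Next row=LF[0]=10
  step 3: row=10, L[10]='1', prepend. Next row=LF[10]=7
  step 4: row=7, L[7]='0', prepend. Next row=LF[7]=3
  step 5: row=3, L[3]='0', prepend. Next row=LF[3]=2
  step 6: row=2, L[2]='0', prepend. Next row=LF[2]=1
  step 7: row=1, L[1]='1', prepend. Next row=LF[1]=4
  step 8: row=4, L[4]='1', prepend. Next row=LF[4]=5
  step 9: row=5, L[5]='1', prepend. Next row=LF[5]=6
  step 10: row=6, L[6]='3', prepend. Next row=LF[6]=11
  step 11: row=11, L[11]='2', prepend. Next row=LF[11]=8
  step 12: row=8, L[8]='3', prepend. Next row=LF[8]=12
  step 13: row=12, L[12]='2', prepend. Next row=LF[12]=9
Reversed output: 232311100013$

Answer: 232311100013$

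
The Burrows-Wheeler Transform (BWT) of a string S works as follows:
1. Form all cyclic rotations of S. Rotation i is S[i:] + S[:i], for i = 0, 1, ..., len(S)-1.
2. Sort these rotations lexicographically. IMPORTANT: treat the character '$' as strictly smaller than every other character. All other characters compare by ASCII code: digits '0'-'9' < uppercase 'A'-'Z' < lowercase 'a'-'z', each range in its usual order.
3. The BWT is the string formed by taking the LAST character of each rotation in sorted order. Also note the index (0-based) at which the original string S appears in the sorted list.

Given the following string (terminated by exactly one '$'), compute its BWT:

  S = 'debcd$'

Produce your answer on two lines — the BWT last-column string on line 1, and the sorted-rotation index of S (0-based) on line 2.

All 6 rotations (rotation i = S[i:]+S[:i]):
  rot[0] = debcd$
  rot[1] = ebcd$d
  rot[2] = bcd$de
  rot[3] = cd$deb
  rot[4] = d$debc
  rot[5] = $debcd
Sorted (with $ < everything):
  sorted[0] = $debcd  (last char: 'd')
  sorted[1] = bcd$de  (last char: 'e')
  sorted[2] = cd$deb  (last char: 'b')
  sorted[3] = d$debc  (last char: 'c')
  sorted[4] = debcd$  (last char: '$')
  sorted[5] = ebcd$d  (last char: 'd')
Last column: debc$d
Original string S is at sorted index 4

Answer: debc$d
4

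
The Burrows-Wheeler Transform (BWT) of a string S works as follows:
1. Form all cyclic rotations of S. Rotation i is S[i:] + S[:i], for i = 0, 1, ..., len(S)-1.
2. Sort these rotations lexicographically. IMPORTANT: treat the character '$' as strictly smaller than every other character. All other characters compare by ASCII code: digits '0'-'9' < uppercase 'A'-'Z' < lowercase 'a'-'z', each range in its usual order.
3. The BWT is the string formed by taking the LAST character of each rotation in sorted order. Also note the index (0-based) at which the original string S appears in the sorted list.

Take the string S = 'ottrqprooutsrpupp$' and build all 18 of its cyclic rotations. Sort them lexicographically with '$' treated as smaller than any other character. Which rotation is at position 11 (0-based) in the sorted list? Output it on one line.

Answer: rqprooutsrpupp$ott

Derivation:
All 18 rotations (rotation i = S[i:]+S[:i]):
  rot[0] = ottrqprooutsrpupp$
  rot[1] = ttrqprooutsrpupp$o
  rot[2] = trqprooutsrpupp$ot
  rot[3] = rqprooutsrpupp$ott
  rot[4] = qprooutsrpupp$ottr
  rot[5] = prooutsrpupp$ottrq
  rot[6] = rooutsrpupp$ottrqp
  rot[7] = ooutsrpupp$ottrqpr
  rot[8] = outsrpupp$ottrqpro
  rot[9] = utsrpupp$ottrqproo
  rot[10] = tsrpupp$ottrqproou
  rot[11] = srpupp$ottrqproout
  rot[12] = rpupp$ottrqproouts
  rot[13] = pupp$ottrqprooutsr
  rot[14] = upp$ottrqprooutsrp
  rot[15] = pp$ottrqprooutsrpu
  rot[16] = p$ottrqprooutsrpup
  rot[17] = $ottrqprooutsrpupp
Sorted (with $ < everything):
  sorted[0] = $ottrqprooutsrpupp
  sorted[1] = ooutsrpupp$ottrqpr
  sorted[2] = ottrqprooutsrpupp$
  sorted[3] = outsrpupp$ottrqpro
  sorted[4] = p$ottrqprooutsrpup
  sorted[5] = pp$ottrqprooutsrpu
  sorted[6] = prooutsrpupp$ottrq
  sorted[7] = pupp$ottrqprooutsr
  sorted[8] = qprooutsrpupp$ottr
  sorted[9] = rooutsrpupp$ottrqp
  sorted[10] = rpupp$ottrqproouts
  sorted[11] = rqprooutsrpupp$ott
  sorted[12] = srpupp$ottrqproout
  sorted[13] = trqprooutsrpupp$ot
  sorted[14] = tsrpupp$ottrqproou
  sorted[15] = ttrqprooutsrpupp$o
  sorted[16] = upp$ottrqprooutsrp
  sorted[17] = utsrpupp$ottrqproo
sorted[11] = rqprooutsrpupp$ott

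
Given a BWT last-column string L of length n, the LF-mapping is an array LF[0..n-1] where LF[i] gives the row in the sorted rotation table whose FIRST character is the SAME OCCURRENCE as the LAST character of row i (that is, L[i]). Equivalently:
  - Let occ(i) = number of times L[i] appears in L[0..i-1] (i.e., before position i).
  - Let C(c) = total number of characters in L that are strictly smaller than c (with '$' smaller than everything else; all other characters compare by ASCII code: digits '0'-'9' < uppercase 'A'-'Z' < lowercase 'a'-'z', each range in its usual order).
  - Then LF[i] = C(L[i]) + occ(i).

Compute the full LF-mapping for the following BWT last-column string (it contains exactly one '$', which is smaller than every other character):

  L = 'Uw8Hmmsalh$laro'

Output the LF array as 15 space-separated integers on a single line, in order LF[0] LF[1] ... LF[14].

Char counts: '$':1, '8':1, 'H':1, 'U':1, 'a':2, 'h':1, 'l':2, 'm':2, 'o':1, 'r':1, 's':1, 'w':1
C (first-col start): C('$')=0, C('8')=1, C('H')=2, C('U')=3, C('a')=4, C('h')=6, C('l')=7, C('m')=9, C('o')=11, C('r')=12, C('s')=13, C('w')=14
L[0]='U': occ=0, LF[0]=C('U')+0=3+0=3
L[1]='w': occ=0, LF[1]=C('w')+0=14+0=14
L[2]='8': occ=0, LF[2]=C('8')+0=1+0=1
L[3]='H': occ=0, LF[3]=C('H')+0=2+0=2
L[4]='m': occ=0, LF[4]=C('m')+0=9+0=9
L[5]='m': occ=1, LF[5]=C('m')+1=9+1=10
L[6]='s': occ=0, LF[6]=C('s')+0=13+0=13
L[7]='a': occ=0, LF[7]=C('a')+0=4+0=4
L[8]='l': occ=0, LF[8]=C('l')+0=7+0=7
L[9]='h': occ=0, LF[9]=C('h')+0=6+0=6
L[10]='$': occ=0, LF[10]=C('$')+0=0+0=0
L[11]='l': occ=1, LF[11]=C('l')+1=7+1=8
L[12]='a': occ=1, LF[12]=C('a')+1=4+1=5
L[13]='r': occ=0, LF[13]=C('r')+0=12+0=12
L[14]='o': occ=0, LF[14]=C('o')+0=11+0=11

Answer: 3 14 1 2 9 10 13 4 7 6 0 8 5 12 11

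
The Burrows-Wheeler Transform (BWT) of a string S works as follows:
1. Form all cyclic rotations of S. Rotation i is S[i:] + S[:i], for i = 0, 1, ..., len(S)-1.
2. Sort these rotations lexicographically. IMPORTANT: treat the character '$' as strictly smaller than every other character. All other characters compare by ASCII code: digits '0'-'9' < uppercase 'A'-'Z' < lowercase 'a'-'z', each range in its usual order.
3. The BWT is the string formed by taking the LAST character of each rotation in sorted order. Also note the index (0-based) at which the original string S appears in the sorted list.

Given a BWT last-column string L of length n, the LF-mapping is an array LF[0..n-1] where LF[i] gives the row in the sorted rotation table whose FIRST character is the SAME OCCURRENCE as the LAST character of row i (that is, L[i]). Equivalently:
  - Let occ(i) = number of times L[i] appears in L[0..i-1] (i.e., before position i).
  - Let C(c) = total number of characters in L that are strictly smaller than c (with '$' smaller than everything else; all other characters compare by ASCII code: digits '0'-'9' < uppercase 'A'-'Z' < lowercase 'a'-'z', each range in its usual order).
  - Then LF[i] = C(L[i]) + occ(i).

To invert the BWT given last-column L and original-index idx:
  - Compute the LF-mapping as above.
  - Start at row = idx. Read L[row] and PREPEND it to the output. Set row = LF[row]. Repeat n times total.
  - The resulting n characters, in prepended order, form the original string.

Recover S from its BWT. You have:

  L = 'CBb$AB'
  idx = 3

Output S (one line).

LF mapping: 4 2 5 0 1 3
Walk LF starting at row 3, prepending L[row]:
  step 1: row=3, L[3]='$', prepend. Next row=LF[3]=0
  step 2: row=0, L[0]='C', prepend. Next row=LF[0]=4
  step 3: row=4, L[4]='A', prepend. Next row=LF[4]=1
  step 4: row=1, L[1]='B', prepend. Next row=LF[1]=2
  step 5: row=2, L[2]='b', prepend. Next row=LF[2]=5
  step 6: row=5, L[5]='B', prepend. Next row=LF[5]=3
Reversed output: BbBAC$

Answer: BbBAC$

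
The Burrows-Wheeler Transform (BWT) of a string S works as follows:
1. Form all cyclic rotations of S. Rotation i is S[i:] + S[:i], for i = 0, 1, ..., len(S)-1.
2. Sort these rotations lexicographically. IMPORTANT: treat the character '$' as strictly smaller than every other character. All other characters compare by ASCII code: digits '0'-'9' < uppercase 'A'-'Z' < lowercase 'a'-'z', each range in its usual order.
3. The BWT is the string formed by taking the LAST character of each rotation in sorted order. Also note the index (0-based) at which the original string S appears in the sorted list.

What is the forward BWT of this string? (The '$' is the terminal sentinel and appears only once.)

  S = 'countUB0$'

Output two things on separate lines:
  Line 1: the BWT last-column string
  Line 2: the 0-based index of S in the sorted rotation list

All 9 rotations (rotation i = S[i:]+S[:i]):
  rot[0] = countUB0$
  rot[1] = ountUB0$c
  rot[2] = untUB0$co
  rot[3] = ntUB0$cou
  rot[4] = tUB0$coun
  rot[5] = UB0$count
  rot[6] = B0$countU
  rot[7] = 0$countUB
  rot[8] = $countUB0
Sorted (with $ < everything):
  sorted[0] = $countUB0  (last char: '0')
  sorted[1] = 0$countUB  (last char: 'B')
  sorted[2] = B0$countU  (last char: 'U')
  sorted[3] = UB0$count  (last char: 't')
  sorted[4] = countUB0$  (last char: '$')
  sorted[5] = ntUB0$cou  (last char: 'u')
  sorted[6] = ountUB0$c  (last char: 'c')
  sorted[7] = tUB0$coun  (last char: 'n')
  sorted[8] = untUB0$co  (last char: 'o')
Last column: 0BUt$ucno
Original string S is at sorted index 4

Answer: 0BUt$ucno
4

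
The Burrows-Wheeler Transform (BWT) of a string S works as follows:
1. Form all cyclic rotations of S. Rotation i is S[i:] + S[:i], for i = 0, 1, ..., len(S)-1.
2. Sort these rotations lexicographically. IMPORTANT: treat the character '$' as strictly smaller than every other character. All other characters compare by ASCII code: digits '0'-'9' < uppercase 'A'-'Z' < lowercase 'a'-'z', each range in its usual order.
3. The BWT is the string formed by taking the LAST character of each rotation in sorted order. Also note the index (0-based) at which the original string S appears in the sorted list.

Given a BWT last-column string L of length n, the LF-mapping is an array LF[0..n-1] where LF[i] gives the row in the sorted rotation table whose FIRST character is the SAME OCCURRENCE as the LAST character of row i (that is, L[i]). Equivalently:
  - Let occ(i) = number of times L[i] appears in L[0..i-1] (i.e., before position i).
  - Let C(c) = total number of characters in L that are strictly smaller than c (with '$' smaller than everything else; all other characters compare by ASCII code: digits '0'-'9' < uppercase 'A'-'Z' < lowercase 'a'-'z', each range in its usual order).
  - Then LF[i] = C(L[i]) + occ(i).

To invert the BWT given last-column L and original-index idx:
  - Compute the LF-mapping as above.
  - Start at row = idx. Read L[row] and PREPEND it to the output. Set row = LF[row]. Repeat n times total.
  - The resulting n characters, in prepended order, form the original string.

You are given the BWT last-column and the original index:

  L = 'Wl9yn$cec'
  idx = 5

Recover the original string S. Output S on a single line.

LF mapping: 2 6 1 8 7 0 3 5 4
Walk LF starting at row 5, prepending L[row]:
  step 1: row=5, L[5]='$', prepend. Next row=LF[5]=0
  step 2: row=0, L[0]='W', prepend. Next row=LF[0]=2
  step 3: row=2, L[2]='9', prepend. Next row=LF[2]=1
  step 4: row=1, L[1]='l', prepend. Next row=LF[1]=6
  step 5: row=6, L[6]='c', prepend. Next row=LF[6]=3
  step 6: row=3, L[3]='y', prepend. Next row=LF[3]=8
  step 7: row=8, L[8]='c', prepend. Next row=LF[8]=4
  step 8: row=4, L[4]='n', prepend. Next row=LF[4]=7
  step 9: row=7, L[7]='e', prepend. Next row=LF[7]=5
Reversed output: encycl9W$

Answer: encycl9W$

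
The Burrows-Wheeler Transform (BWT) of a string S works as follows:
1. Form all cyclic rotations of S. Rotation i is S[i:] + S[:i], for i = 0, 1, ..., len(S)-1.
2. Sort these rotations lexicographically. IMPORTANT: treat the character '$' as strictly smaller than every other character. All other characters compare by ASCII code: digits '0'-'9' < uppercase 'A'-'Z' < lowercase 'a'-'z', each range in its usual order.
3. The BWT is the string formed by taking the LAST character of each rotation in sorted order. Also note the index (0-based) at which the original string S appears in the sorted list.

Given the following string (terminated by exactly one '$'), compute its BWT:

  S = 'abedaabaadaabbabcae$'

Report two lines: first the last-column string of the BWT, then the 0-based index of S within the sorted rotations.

All 20 rotations (rotation i = S[i:]+S[:i]):
  rot[0] = abedaabaadaabbabcae$
  rot[1] = bedaabaadaabbabcae$a
  rot[2] = edaabaadaabbabcae$ab
  rot[3] = daabaadaabbabcae$abe
  rot[4] = aabaadaabbabcae$abed
  rot[5] = abaadaabbabcae$abeda
  rot[6] = baadaabbabcae$abedaa
  rot[7] = aadaabbabcae$abedaab
  rot[8] = adaabbabcae$abedaaba
  rot[9] = daabbabcae$abedaabaa
  rot[10] = aabbabcae$abedaabaad
  rot[11] = abbabcae$abedaabaada
  rot[12] = bbabcae$abedaabaadaa
  rot[13] = babcae$abedaabaadaab
  rot[14] = abcae$abedaabaadaabb
  rot[15] = bcae$abedaabaadaabba
  rot[16] = cae$abedaabaadaabbab
  rot[17] = ae$abedaabaadaabbabc
  rot[18] = e$abedaabaadaabbabca
  rot[19] = $abedaabaadaabbabcae
Sorted (with $ < everything):
  sorted[0] = $abedaabaadaabbabcae  (last char: 'e')
  sorted[1] = aabaadaabbabcae$abed  (last char: 'd')
  sorted[2] = aabbabcae$abedaabaad  (last char: 'd')
  sorted[3] = aadaabbabcae$abedaab  (last char: 'b')
  sorted[4] = abaadaabbabcae$abeda  (last char: 'a')
  sorted[5] = abbabcae$abedaabaada  (last char: 'a')
  sorted[6] = abcae$abedaabaadaabb  (last char: 'b')
  sorted[7] = abedaabaadaabbabcae$  (last char: '$')
  sorted[8] = adaabbabcae$abedaaba  (last char: 'a')
  sorted[9] = ae$abedaabaadaabbabc  (last char: 'c')
  sorted[10] = baadaabbabcae$abedaa  (last char: 'a')
  sorted[11] = babcae$abedaabaadaab  (last char: 'b')
  sorted[12] = bbabcae$abedaabaadaa  (last char: 'a')
  sorted[13] = bcae$abedaabaadaabba  (last char: 'a')
  sorted[14] = bedaabaadaabbabcae$a  (last char: 'a')
  sorted[15] = cae$abedaabaadaabbab  (last char: 'b')
  sorted[16] = daabaadaabbabcae$abe  (last char: 'e')
  sorted[17] = daabbabcae$abedaabaa  (last char: 'a')
  sorted[18] = e$abedaabaadaabbabca  (last char: 'a')
  sorted[19] = edaabaadaabbabcae$ab  (last char: 'b')
Last column: eddbaab$acabaaabeaab
Original string S is at sorted index 7

Answer: eddbaab$acabaaabeaab
7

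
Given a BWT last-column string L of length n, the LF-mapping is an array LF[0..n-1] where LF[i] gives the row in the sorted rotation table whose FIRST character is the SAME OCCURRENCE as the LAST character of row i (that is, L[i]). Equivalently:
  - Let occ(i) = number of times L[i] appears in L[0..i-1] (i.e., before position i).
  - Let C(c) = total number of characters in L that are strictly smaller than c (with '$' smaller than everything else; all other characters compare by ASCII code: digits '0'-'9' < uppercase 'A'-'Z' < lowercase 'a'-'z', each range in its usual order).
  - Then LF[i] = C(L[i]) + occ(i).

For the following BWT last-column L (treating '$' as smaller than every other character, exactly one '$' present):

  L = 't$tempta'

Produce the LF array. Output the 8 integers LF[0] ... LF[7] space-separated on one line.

Answer: 5 0 6 2 3 4 7 1

Derivation:
Char counts: '$':1, 'a':1, 'e':1, 'm':1, 'p':1, 't':3
C (first-col start): C('$')=0, C('a')=1, C('e')=2, C('m')=3, C('p')=4, C('t')=5
L[0]='t': occ=0, LF[0]=C('t')+0=5+0=5
L[1]='$': occ=0, LF[1]=C('$')+0=0+0=0
L[2]='t': occ=1, LF[2]=C('t')+1=5+1=6
L[3]='e': occ=0, LF[3]=C('e')+0=2+0=2
L[4]='m': occ=0, LF[4]=C('m')+0=3+0=3
L[5]='p': occ=0, LF[5]=C('p')+0=4+0=4
L[6]='t': occ=2, LF[6]=C('t')+2=5+2=7
L[7]='a': occ=0, LF[7]=C('a')+0=1+0=1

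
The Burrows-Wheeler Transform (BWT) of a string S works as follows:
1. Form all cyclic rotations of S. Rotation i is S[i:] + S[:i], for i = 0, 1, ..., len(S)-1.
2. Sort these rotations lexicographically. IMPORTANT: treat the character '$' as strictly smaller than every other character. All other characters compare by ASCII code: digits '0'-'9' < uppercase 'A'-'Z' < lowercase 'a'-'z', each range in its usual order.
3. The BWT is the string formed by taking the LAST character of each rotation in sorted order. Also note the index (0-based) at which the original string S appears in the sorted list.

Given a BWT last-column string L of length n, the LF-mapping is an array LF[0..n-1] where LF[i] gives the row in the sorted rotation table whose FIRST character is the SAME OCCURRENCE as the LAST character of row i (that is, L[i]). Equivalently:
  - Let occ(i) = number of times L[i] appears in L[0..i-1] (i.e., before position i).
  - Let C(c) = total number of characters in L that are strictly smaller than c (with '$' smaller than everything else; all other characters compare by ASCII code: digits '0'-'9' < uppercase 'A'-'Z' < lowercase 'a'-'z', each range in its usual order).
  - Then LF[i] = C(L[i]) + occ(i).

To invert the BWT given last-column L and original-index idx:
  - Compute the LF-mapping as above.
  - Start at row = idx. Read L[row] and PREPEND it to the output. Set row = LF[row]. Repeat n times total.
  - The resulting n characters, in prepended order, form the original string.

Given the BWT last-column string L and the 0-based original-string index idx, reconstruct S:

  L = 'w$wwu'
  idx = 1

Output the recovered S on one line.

LF mapping: 2 0 3 4 1
Walk LF starting at row 1, prepending L[row]:
  step 1: row=1, L[1]='$', prepend. Next row=LF[1]=0
  step 2: row=0, L[0]='w', prepend. Next row=LF[0]=2
  step 3: row=2, L[2]='w', prepend. Next row=LF[2]=3
  step 4: row=3, L[3]='w', prepend. Next row=LF[3]=4
  step 5: row=4, L[4]='u', prepend. Next row=LF[4]=1
Reversed output: uwww$

Answer: uwww$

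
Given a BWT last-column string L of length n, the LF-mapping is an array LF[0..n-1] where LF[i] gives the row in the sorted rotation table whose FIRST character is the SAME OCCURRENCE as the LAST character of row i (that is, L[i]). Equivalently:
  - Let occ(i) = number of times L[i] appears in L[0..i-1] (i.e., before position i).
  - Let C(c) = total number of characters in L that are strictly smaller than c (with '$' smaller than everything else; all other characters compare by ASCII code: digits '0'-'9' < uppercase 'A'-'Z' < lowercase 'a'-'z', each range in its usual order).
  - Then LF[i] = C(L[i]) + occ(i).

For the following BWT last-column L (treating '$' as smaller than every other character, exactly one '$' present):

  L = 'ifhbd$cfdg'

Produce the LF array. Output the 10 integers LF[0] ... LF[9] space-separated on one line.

Answer: 9 5 8 1 3 0 2 6 4 7

Derivation:
Char counts: '$':1, 'b':1, 'c':1, 'd':2, 'f':2, 'g':1, 'h':1, 'i':1
C (first-col start): C('$')=0, C('b')=1, C('c')=2, C('d')=3, C('f')=5, C('g')=7, C('h')=8, C('i')=9
L[0]='i': occ=0, LF[0]=C('i')+0=9+0=9
L[1]='f': occ=0, LF[1]=C('f')+0=5+0=5
L[2]='h': occ=0, LF[2]=C('h')+0=8+0=8
L[3]='b': occ=0, LF[3]=C('b')+0=1+0=1
L[4]='d': occ=0, LF[4]=C('d')+0=3+0=3
L[5]='$': occ=0, LF[5]=C('$')+0=0+0=0
L[6]='c': occ=0, LF[6]=C('c')+0=2+0=2
L[7]='f': occ=1, LF[7]=C('f')+1=5+1=6
L[8]='d': occ=1, LF[8]=C('d')+1=3+1=4
L[9]='g': occ=0, LF[9]=C('g')+0=7+0=7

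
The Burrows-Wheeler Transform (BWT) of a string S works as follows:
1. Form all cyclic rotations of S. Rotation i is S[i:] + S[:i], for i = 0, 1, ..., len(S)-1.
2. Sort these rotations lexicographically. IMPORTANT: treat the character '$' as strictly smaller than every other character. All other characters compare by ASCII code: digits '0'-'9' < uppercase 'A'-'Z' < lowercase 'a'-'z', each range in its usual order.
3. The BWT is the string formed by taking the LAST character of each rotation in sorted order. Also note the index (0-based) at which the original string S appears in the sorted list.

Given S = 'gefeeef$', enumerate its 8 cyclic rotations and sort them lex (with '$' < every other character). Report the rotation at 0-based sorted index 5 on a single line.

All 8 rotations (rotation i = S[i:]+S[:i]):
  rot[0] = gefeeef$
  rot[1] = efeeef$g
  rot[2] = feeef$ge
  rot[3] = eeef$gef
  rot[4] = eef$gefe
  rot[5] = ef$gefee
  rot[6] = f$gefeee
  rot[7] = $gefeeef
Sorted (with $ < everything):
  sorted[0] = $gefeeef
  sorted[1] = eeef$gef
  sorted[2] = eef$gefe
  sorted[3] = ef$gefee
  sorted[4] = efeeef$g
  sorted[5] = f$gefeee
  sorted[6] = feeef$ge
  sorted[7] = gefeeef$
sorted[5] = f$gefeee

Answer: f$gefeee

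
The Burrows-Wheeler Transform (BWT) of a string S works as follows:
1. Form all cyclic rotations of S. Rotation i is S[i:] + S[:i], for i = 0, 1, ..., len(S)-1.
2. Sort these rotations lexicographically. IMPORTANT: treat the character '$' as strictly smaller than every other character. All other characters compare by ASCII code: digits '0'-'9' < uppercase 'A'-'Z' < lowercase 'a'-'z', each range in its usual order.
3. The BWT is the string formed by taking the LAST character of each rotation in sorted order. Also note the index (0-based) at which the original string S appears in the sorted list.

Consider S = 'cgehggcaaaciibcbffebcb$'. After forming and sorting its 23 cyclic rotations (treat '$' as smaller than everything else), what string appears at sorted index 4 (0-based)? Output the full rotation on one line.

Answer: b$cgehggcaaaciibcbffebc

Derivation:
All 23 rotations (rotation i = S[i:]+S[:i]):
  rot[0] = cgehggcaaaciibcbffebcb$
  rot[1] = gehggcaaaciibcbffebcb$c
  rot[2] = ehggcaaaciibcbffebcb$cg
  rot[3] = hggcaaaciibcbffebcb$cge
  rot[4] = ggcaaaciibcbffebcb$cgeh
  rot[5] = gcaaaciibcbffebcb$cgehg
  rot[6] = caaaciibcbffebcb$cgehgg
  rot[7] = aaaciibcbffebcb$cgehggc
  rot[8] = aaciibcbffebcb$cgehggca
  rot[9] = aciibcbffebcb$cgehggcaa
  rot[10] = ciibcbffebcb$cgehggcaaa
  rot[11] = iibcbffebcb$cgehggcaaac
  rot[12] = ibcbffebcb$cgehggcaaaci
  rot[13] = bcbffebcb$cgehggcaaacii
  rot[14] = cbffebcb$cgehggcaaaciib
  rot[15] = bffebcb$cgehggcaaaciibc
  rot[16] = ffebcb$cgehggcaaaciibcb
  rot[17] = febcb$cgehggcaaaciibcbf
  rot[18] = ebcb$cgehggcaaaciibcbff
  rot[19] = bcb$cgehggcaaaciibcbffe
  rot[20] = cb$cgehggcaaaciibcbffeb
  rot[21] = b$cgehggcaaaciibcbffebc
  rot[22] = $cgehggcaaaciibcbffebcb
Sorted (with $ < everything):
  sorted[0] = $cgehggcaaaciibcbffebcb
  sorted[1] = aaaciibcbffebcb$cgehggc
  sorted[2] = aaciibcbffebcb$cgehggca
  sorted[3] = aciibcbffebcb$cgehggcaa
  sorted[4] = b$cgehggcaaaciibcbffebc
  sorted[5] = bcb$cgehggcaaaciibcbffe
  sorted[6] = bcbffebcb$cgehggcaaacii
  sorted[7] = bffebcb$cgehggcaaaciibc
  sorted[8] = caaaciibcbffebcb$cgehgg
  sorted[9] = cb$cgehggcaaaciibcbffeb
  sorted[10] = cbffebcb$cgehggcaaaciib
  sorted[11] = cgehggcaaaciibcbffebcb$
  sorted[12] = ciibcbffebcb$cgehggcaaa
  sorted[13] = ebcb$cgehggcaaaciibcbff
  sorted[14] = ehggcaaaciibcbffebcb$cg
  sorted[15] = febcb$cgehggcaaaciibcbf
  sorted[16] = ffebcb$cgehggcaaaciibcb
  sorted[17] = gcaaaciibcbffebcb$cgehg
  sorted[18] = gehggcaaaciibcbffebcb$c
  sorted[19] = ggcaaaciibcbffebcb$cgeh
  sorted[20] = hggcaaaciibcbffebcb$cge
  sorted[21] = ibcbffebcb$cgehggcaaaci
  sorted[22] = iibcbffebcb$cgehggcaaac
sorted[4] = b$cgehggcaaaciibcbffebc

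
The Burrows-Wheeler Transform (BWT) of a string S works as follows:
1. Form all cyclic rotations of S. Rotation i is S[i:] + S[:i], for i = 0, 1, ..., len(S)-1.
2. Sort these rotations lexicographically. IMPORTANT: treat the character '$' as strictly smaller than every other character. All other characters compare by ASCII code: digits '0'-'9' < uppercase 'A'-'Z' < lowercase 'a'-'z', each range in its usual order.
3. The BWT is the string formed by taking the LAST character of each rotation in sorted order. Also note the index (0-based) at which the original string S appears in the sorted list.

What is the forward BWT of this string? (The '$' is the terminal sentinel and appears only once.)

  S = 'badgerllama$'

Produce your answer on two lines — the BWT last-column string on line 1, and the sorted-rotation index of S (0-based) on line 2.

Answer: ambl$agdlrae
4

Derivation:
All 12 rotations (rotation i = S[i:]+S[:i]):
  rot[0] = badgerllama$
  rot[1] = adgerllama$b
  rot[2] = dgerllama$ba
  rot[3] = gerllama$bad
  rot[4] = erllama$badg
  rot[5] = rllama$badge
  rot[6] = llama$badger
  rot[7] = lama$badgerl
  rot[8] = ama$badgerll
  rot[9] = ma$badgerlla
  rot[10] = a$badgerllam
  rot[11] = $badgerllama
Sorted (with $ < everything):
  sorted[0] = $badgerllama  (last char: 'a')
  sorted[1] = a$badgerllam  (last char: 'm')
  sorted[2] = adgerllama$b  (last char: 'b')
  sorted[3] = ama$badgerll  (last char: 'l')
  sorted[4] = badgerllama$  (last char: '$')
  sorted[5] = dgerllama$ba  (last char: 'a')
  sorted[6] = erllama$badg  (last char: 'g')
  sorted[7] = gerllama$bad  (last char: 'd')
  sorted[8] = lama$badgerl  (last char: 'l')
  sorted[9] = llama$badger  (last char: 'r')
  sorted[10] = ma$badgerlla  (last char: 'a')
  sorted[11] = rllama$badge  (last char: 'e')
Last column: ambl$agdlrae
Original string S is at sorted index 4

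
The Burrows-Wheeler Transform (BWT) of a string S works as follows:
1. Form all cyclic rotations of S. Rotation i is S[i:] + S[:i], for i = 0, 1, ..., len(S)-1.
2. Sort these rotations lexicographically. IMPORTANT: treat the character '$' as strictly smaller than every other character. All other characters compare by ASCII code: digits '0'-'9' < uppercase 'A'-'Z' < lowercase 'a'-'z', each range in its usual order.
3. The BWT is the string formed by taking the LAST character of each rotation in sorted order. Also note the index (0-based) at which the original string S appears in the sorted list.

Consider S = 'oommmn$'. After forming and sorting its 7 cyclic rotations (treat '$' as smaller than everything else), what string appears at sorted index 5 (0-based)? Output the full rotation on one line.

All 7 rotations (rotation i = S[i:]+S[:i]):
  rot[0] = oommmn$
  rot[1] = ommmn$o
  rot[2] = mmmn$oo
  rot[3] = mmn$oom
  rot[4] = mn$oomm
  rot[5] = n$oommm
  rot[6] = $oommmn
Sorted (with $ < everything):
  sorted[0] = $oommmn
  sorted[1] = mmmn$oo
  sorted[2] = mmn$oom
  sorted[3] = mn$oomm
  sorted[4] = n$oommm
  sorted[5] = ommmn$o
  sorted[6] = oommmn$
sorted[5] = ommmn$o

Answer: ommmn$o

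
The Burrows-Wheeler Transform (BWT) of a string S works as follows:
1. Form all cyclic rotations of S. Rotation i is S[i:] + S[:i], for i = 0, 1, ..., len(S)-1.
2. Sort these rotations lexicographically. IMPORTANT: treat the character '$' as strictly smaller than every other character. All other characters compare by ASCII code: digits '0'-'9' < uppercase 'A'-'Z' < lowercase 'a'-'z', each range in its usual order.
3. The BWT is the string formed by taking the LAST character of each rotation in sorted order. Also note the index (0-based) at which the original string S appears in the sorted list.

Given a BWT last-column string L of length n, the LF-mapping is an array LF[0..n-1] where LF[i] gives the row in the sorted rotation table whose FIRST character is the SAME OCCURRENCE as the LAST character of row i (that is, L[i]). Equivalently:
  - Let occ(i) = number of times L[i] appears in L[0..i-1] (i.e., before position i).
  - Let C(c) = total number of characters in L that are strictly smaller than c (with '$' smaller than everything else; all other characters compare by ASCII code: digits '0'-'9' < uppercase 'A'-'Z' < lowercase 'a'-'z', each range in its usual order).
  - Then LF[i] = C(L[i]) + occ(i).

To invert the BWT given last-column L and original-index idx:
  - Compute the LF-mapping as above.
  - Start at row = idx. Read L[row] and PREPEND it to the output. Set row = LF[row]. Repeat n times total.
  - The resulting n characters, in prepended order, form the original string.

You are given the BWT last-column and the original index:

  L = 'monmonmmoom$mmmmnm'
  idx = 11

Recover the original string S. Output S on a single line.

LF mapping: 1 14 11 2 15 12 3 4 16 17 5 0 6 7 8 9 13 10
Walk LF starting at row 11, prepending L[row]:
  step 1: row=11, L[11]='$', prepend. Next row=LF[11]=0
  step 2: row=0, L[0]='m', prepend. Next row=LF[0]=1
  step 3: row=1, L[1]='o', prepend. Next row=LF[1]=14
  step 4: row=14, L[14]='m', prepend. Next row=LF[14]=8
  step 5: row=8, L[8]='o', prepend. Next row=LF[8]=16
  step 6: row=16, L[16]='n', prepend. Next row=LF[16]=13
  step 7: row=13, L[13]='m', prepend. Next row=LF[13]=7
  step 8: row=7, L[7]='m', prepend. Next row=LF[7]=4
  step 9: row=4, L[4]='o', prepend. Next row=LF[4]=15
  step 10: row=15, L[15]='m', prepend. Next row=LF[15]=9
  step 11: row=9, L[9]='o', prepend. Next row=LF[9]=17
  step 12: row=17, L[17]='m', prepend. Next row=LF[17]=10
  step 13: row=10, L[10]='m', prepend. Next row=LF[10]=5
  step 14: row=5, L[5]='n', prepend. Next row=LF[5]=12
  step 15: row=12, L[12]='m', prepend. Next row=LF[12]=6
  step 16: row=6, L[6]='m', prepend. Next row=LF[6]=3
  step 17: row=3, L[3]='m', prepend. Next row=LF[3]=2
  step 18: row=2, L[2]='n', prepend. Next row=LF[2]=11
Reversed output: nmmmnmmomommnomom$

Answer: nmmmnmmomommnomom$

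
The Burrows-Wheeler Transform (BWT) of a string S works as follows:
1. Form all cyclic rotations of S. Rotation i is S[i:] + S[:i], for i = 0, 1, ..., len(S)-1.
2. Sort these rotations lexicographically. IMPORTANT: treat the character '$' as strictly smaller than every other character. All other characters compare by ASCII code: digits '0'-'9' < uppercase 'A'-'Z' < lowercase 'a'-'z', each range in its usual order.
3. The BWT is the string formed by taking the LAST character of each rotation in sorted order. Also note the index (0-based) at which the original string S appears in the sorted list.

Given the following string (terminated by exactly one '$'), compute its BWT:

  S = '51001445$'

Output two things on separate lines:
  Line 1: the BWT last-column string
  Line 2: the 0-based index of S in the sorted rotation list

Answer: 51050144$
8

Derivation:
All 9 rotations (rotation i = S[i:]+S[:i]):
  rot[0] = 51001445$
  rot[1] = 1001445$5
  rot[2] = 001445$51
  rot[3] = 01445$510
  rot[4] = 1445$5100
  rot[5] = 445$51001
  rot[6] = 45$510014
  rot[7] = 5$5100144
  rot[8] = $51001445
Sorted (with $ < everything):
  sorted[0] = $51001445  (last char: '5')
  sorted[1] = 001445$51  (last char: '1')
  sorted[2] = 01445$510  (last char: '0')
  sorted[3] = 1001445$5  (last char: '5')
  sorted[4] = 1445$5100  (last char: '0')
  sorted[5] = 445$51001  (last char: '1')
  sorted[6] = 45$510014  (last char: '4')
  sorted[7] = 5$5100144  (last char: '4')
  sorted[8] = 51001445$  (last char: '$')
Last column: 51050144$
Original string S is at sorted index 8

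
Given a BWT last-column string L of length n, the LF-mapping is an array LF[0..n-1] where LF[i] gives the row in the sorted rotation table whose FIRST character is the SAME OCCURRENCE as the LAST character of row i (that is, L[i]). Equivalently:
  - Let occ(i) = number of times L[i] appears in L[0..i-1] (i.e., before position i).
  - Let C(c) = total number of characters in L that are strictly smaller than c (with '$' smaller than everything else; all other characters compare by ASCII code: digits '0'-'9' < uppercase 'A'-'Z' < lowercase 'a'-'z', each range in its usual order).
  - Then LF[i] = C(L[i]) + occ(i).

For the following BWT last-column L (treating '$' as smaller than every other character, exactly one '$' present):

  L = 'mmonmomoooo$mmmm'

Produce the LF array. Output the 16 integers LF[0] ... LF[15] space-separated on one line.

Char counts: '$':1, 'm':8, 'n':1, 'o':6
C (first-col start): C('$')=0, C('m')=1, C('n')=9, C('o')=10
L[0]='m': occ=0, LF[0]=C('m')+0=1+0=1
L[1]='m': occ=1, LF[1]=C('m')+1=1+1=2
L[2]='o': occ=0, LF[2]=C('o')+0=10+0=10
L[3]='n': occ=0, LF[3]=C('n')+0=9+0=9
L[4]='m': occ=2, LF[4]=C('m')+2=1+2=3
L[5]='o': occ=1, LF[5]=C('o')+1=10+1=11
L[6]='m': occ=3, LF[6]=C('m')+3=1+3=4
L[7]='o': occ=2, LF[7]=C('o')+2=10+2=12
L[8]='o': occ=3, LF[8]=C('o')+3=10+3=13
L[9]='o': occ=4, LF[9]=C('o')+4=10+4=14
L[10]='o': occ=5, LF[10]=C('o')+5=10+5=15
L[11]='$': occ=0, LF[11]=C('$')+0=0+0=0
L[12]='m': occ=4, LF[12]=C('m')+4=1+4=5
L[13]='m': occ=5, LF[13]=C('m')+5=1+5=6
L[14]='m': occ=6, LF[14]=C('m')+6=1+6=7
L[15]='m': occ=7, LF[15]=C('m')+7=1+7=8

Answer: 1 2 10 9 3 11 4 12 13 14 15 0 5 6 7 8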